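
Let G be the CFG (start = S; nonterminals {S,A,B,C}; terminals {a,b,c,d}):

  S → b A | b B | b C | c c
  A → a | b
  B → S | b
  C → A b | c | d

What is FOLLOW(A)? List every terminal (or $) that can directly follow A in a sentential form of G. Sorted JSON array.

FIRST iteration:
round 1:
  A via A→a: +{a}
  A via A→b: +{b}
  B via B→b: +{b}
  C via C→A b: +{a,b}
  C via C→c: +{c}
  C via C→d: +{d}
  S via S→b A: +{b}
  S via S→c c: +{c}
  FIRST(S)={b,c}  FIRST(A)={a,b}  FIRST(B)={b}  FIRST(C)={a,b,c,d}
round 2:
  B via B→S: +{c}
  FIRST(S)={b,c}  FIRST(A)={a,b}  FIRST(B)={b,c}  FIRST(C)={a,b,c,d}
round 3: — fixpoint
  FIRST(S)={b,c}  FIRST(A)={a,b}  FIRST(B)={b,c}  FIRST(C)={a,b,c,d}

FOLLOW sets:
seed FOLLOW(S) with $
pass 1:
  C→A b: FOLLOW(A) ⊇ FIRST(b) = {b}; new: +{b}
  S→b A: FOLLOW(A) ⊇ FOLLOW(S) ⊇ {$}; new: +{$}
  S→b B: FOLLOW(B) ⊇ FOLLOW(S) ⊇ {$}; new: +{$}
  S→b C: FOLLOW(C) ⊇ FOLLOW(S) ⊇ {$}; new: +{$}
  S: {$}  A: {$,b}  B: {$}  C: {$}
pass 2: (stable)
  S: {$}  A: {$,b}  B: {$}  C: {$}

FOLLOW(A) = ["$", "b"]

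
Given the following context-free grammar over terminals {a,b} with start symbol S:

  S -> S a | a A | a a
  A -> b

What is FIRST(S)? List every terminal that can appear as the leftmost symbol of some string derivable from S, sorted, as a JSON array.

Compute FIRST by fixpoint:
round 1:
  A via A→b: +{b}
  S via S→a A: +{a}
  FIRST[S]={a}  FIRST[A]={b}
round 2: done
  FIRST[S]={a}  FIRST[A]={b}

FIRST(S) = ["a"]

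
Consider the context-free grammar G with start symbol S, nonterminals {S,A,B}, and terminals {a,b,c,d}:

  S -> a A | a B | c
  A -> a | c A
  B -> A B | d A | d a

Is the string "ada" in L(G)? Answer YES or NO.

Convert to CNF:
  S -> T2 A | T2 B | c
  A -> T0 A | a
  B -> A B | T1 A | T1 T2
  T0 -> c
  T1 -> d
  T2 -> a

CYK table (by increasing span):
  cell(0,0) a: {A,T2}  orig:{A}
  cell(1,1) d: {T1}  orig:{}
  cell(2,2) a: {A,T2}  orig:{A}
  cell(0,1) ad: ∅
  cell(1,2) da: {B}
  cell(0,2) ada: {B,S}

S ∈ T[0,2] ⇒ YES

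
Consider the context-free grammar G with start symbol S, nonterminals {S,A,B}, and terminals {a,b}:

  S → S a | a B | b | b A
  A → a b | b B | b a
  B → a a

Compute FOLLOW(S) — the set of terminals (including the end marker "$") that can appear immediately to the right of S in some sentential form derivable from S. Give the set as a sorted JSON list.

FIRST iteration:
pass 1:
  A via A→a b: +{a}
  A via A→b B: +{b}
  B via B→a a: +{a}
  S via S→a B: +{a}
  S via S→b: +{b}
  FIRST(S)={a,b}  FIRST(A)={a,b}  FIRST(B)={a}
pass 2: (no change)
  FIRST(S)={a,b}  FIRST(A)={a,b}  FIRST(B)={a}

FOLLOW iteration:
seed FOLLOW(S) with $
iter 1:
  S→S a: FOLLOW(S) ⊇ FIRST(a) = {a}; new: +{a}
  S→a B: FOLLOW(B) ⊇ FOLLOW(S) ⊇ {$,a}; new: +{$,a}
  S→b A: FOLLOW(A) ⊇ FOLLOW(S) ⊇ {$,a}; new: +{$,a}
  FOLLOW(S)={$,a}  FOLLOW(A)={$,a}  FOLLOW(B)={$,a}
iter 2: done
  FOLLOW(S)={$,a}  FOLLOW(A)={$,a}  FOLLOW(B)={$,a}

FOLLOW(S) = ["$", "a"]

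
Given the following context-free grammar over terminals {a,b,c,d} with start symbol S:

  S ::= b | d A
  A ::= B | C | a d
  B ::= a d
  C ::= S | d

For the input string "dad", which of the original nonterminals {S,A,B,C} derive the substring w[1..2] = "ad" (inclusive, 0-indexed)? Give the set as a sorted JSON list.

Convert to CNF:
  S -> T1 A | b
  A -> T0 T1 | T1 A | b | d
  B -> T0 T1
  C -> T1 A | b | d
  T0 -> a
  T1 -> d

CYK table (by increasing span), restricted to cells inside w[1..2]:
  cell(1,1) a: {T0}  orig:{}
  cell(2,2) d: {A,C,T1}  orig:{A,C}
  cell(1,2) ad: {A,B}

Original NTs in T[1,2] deriving "ad": ["A", "B"]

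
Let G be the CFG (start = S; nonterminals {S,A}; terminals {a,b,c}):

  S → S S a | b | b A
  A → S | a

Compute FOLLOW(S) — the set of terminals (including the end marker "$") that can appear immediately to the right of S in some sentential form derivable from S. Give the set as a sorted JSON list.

FIRST iteration:
pass 1:
  A via A→a: +{a}
  S via S→b: +{b}
  S: {b}  A: {a}
pass 2:
  A via A→S: +{b}
  S: {b}  A: {a,b}
pass 3: — fixpoint
  S: {b}  A: {a,b}

Compute FOLLOW by fixpoint:
seed FOLLOW(S) with $
round 1:
  S→S S a: FOLLOW(S) ⊇ FIRST(S) = {b}; new: +{b}
  S→S S a: FOLLOW(S) ⊇ FIRST(a) = {a}; new: +{a}
  S→b A: FOLLOW(A) ⊇ FOLLOW(S) ⊇ {$,a,b}; new: +{$,a,b}
  FOLLOW(S)={$,a,b}  FOLLOW(A)={$,a,b}
round 2: — fixpoint
  FOLLOW(S)={$,a,b}  FOLLOW(A)={$,a,b}

FOLLOW(S) = ["$", "a", "b"]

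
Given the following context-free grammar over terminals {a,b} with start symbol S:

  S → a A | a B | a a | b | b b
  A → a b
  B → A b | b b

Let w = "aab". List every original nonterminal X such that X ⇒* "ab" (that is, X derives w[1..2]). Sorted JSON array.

Convert to CNF:
  S -> T0 A | T0 B | T0 T0 | T1 T1 | b
  A -> T0 T1
  B -> A T1 | T1 T1
  T0 -> a
  T1 -> b

CYK table (by increasing span) (cells [i..j] with 1 ≤ i ≤ j ≤ 2 only):
  cell(1,1) a: {T0}  orig:{}
  cell(2,2) b: {S,T1}  orig:{S}
  cell(1,2) ab: {A}

Original NTs in T[1,2] deriving "ab": ["A"]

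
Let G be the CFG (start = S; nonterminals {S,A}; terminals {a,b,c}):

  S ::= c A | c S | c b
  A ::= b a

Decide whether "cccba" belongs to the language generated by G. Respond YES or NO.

Convert to CNF:
  S -> T2 A | T2 S | T2 T0
  A -> T0 T1
  T0 -> b
  T1 -> a
  T2 -> c

CYK fill:
  cell(0,0) c: {T2}  orig:{}
  cell(1,1) c: {T2}  orig:{}
  cell(2,2) c: {T2}  orig:{}
  cell(3,3) b: {T0}  orig:{}
  cell(4,4) a: {T1}  orig:{}
  cell(0,1) cc: ∅
  cell(1,2) cc: ∅
  cell(2,3) cb: {S}
  cell(3,4) ba: {A}
  cell(0,2) ccc: ∅
  cell(1,3) ccb: {S}
  cell(2,4) cba: {S}
  cell(0,3) cccb: {S}
  cell(1,4) ccba: {S}
  cell(0,4) cccba: {S}

S ∈ T[0,4] ⇒ YES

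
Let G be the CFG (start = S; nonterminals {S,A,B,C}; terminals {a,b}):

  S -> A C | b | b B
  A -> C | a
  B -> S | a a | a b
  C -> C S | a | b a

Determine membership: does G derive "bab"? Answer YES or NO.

CNF form of G:
  S -> A C | T0 B | b
  A -> C S | T0 T1 | a
  B -> A C | T0 B | T1 T0 | T1 T1 | b
  C -> C S | T0 T1 | a
  T0 -> b
  T1 -> a

CYK table (by increasing span):
  [0..0]={B,S,T0}  "b"  orig:{B,S}
  [1..1]={A,C,T1}  "a"  orig:{A,C}
  [2..2]={B,S,T0}  "b"  orig:{B,S}
  [0..1]={A,C}  "ba"
  [1..2]={A,B,C}  "ab"
  [0..2]={A,B,C,S}  "bab"

S ∈ T[0,2] ⇒ YES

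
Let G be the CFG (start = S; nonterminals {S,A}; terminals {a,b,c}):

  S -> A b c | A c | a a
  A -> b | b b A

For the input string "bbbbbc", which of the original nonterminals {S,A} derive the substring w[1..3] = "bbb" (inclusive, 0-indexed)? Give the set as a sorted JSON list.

Convert to CNF:
  S -> A T1 | A X4 | T2 T2
  A -> T0 X3 | b
  T0 -> b
  T1 -> c
  T2 -> a
  X3 -> T0 A
  X4 -> T0 T1

CYK table (by increasing span) (cells [i..j] with 1 ≤ i ≤ j ≤ 3 only):
  [1..1]={A,T0}  "b"  orig:{A}
  [2..2]={A,T0}  "b"  orig:{A}
  [3..3]={A,T0}  "b"  orig:{A}
  [1..2]={X3}  "bb"  orig:{}
  [2..3]={X3}  "bb"  orig:{}
  [1..3]={A}  "bbb"

Original NTs in T[1,3] deriving "bbb": ["A"]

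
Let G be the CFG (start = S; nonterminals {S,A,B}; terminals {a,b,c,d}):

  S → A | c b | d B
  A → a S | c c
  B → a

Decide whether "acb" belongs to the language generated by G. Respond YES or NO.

Convert to CNF:
  S -> T0 S | T1 T1 | T1 T2 | T3 B
  A -> T0 S | T1 T1
  B -> a
  T0 -> a
  T1 -> c
  T2 -> b
  T3 -> d

CYK fill:
  [0..0]={B,T0}  "a"  orig:{B}
  [1..1]={T1}  "c"  orig:{}
  [2..2]={T2}  "b"  orig:{}
  [0..1]=∅  "ac"
  [1..2]={S}  "cb"
  [0..2]={A,S}  "acb"

S ∈ T[0,2] ⇒ YES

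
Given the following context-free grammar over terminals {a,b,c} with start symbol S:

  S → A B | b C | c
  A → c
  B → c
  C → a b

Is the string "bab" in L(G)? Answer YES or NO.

CNF form of G:
  S -> A B | T1 C | c
  A -> c
  B -> c
  C -> T0 T1
  T0 -> a
  T1 -> b

Fill CYK table bottom-up:
  T[0,0] 'b' = {T1}  orig:{}
  T[1,1] 'a' = {T0}  orig:{}
  T[2,2] 'b' = {T1}  orig:{}
  T[0,1] 'ba' = ∅
  T[1,2] 'ab' = {C}
  T[0,2] 'bab' = {S}

S ∈ T[0,2] ⇒ YES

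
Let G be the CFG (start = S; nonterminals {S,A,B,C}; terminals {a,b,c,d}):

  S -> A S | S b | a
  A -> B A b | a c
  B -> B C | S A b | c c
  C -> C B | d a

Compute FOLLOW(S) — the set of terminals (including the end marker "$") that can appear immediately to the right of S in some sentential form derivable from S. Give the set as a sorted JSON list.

FIRST iteration:
round 1:
  A via A→a c: +{a}
  B via B→c c: +{c}
  C via C→d a: +{d}
  S via S→A S: +{a}
  S: {a}  A: {a}  B: {c}  C: {d}
round 2:
  A via A→B A b: +{c}
  B via B→S A b: +{a}
  S via S→A S: +{c}
  S: {a,c}  A: {a,c}  B: {a,c}  C: {d}
round 3: (no change)
  S: {a,c}  A: {a,c}  B: {a,c}  C: {d}

Compute FOLLOW by fixpoint:
FOLLOW(S) := {$}
[1]
  A→B A b: FOLLOW(B) ⊇ FIRST(A) = {a,c}; new: +{a,c}
  A→B A b: FOLLOW(A) ⊇ FIRST(b) = {b}; new: +{b}
  B→B C: FOLLOW(B) ⊇ FIRST(C) = {d}; new: +{d}
  B→B C: FOLLOW(C) ⊇ FOLLOW(B) ⊇ {a,c,d}; new: +{a,c,d}
  B→S A b: FOLLOW(S) ⊇ FIRST(A) = {a,c}; new: +{a,c}
  S→A S: FOLLOW(A) ⊇ FIRST(S) = {a,c}; new: +{a,c}
  S→S b: FOLLOW(S) ⊇ FIRST(b) = {b}; new: +{b}
  S: {$,a,b,c}  A: {a,b,c}  B: {a,c,d}  C: {a,c,d}
[2] done
  S: {$,a,b,c}  A: {a,b,c}  B: {a,c,d}  C: {a,c,d}

FOLLOW(S) = ["$", "a", "b", "c"]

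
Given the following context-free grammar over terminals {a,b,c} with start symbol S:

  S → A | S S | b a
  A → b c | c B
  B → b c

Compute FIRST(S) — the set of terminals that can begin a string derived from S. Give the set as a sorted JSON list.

Compute FIRST by fixpoint:
pass 1:
  A via A→b c: +{b}
  A via A→c B: +{c}
  B via B→b c: +{b}
  S via S→A: +{b,c}
  S: {b,c}  A: {b,c}  B: {b}
pass 2: done
  S: {b,c}  A: {b,c}  B: {b}

FIRST(S) = ["b", "c"]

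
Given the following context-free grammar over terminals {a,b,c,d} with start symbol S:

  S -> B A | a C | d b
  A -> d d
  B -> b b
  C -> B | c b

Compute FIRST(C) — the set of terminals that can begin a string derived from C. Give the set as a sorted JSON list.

Compute FIRST by fixpoint:
[1]
  A via A→d d: +{d}
  B via B→b b: +{b}
  C via C→B: +{b}
  C via C→c b: +{c}
  S via S→B A: +{b}
  S via S→a C: +{a}
  S via S→d b: +{d}
  FIRST[S]={a,b,d}  FIRST[A]={d}  FIRST[B]={b}  FIRST[C]={b,c}
[2] — fixpoint
  FIRST[S]={a,b,d}  FIRST[A]={d}  FIRST[B]={b}  FIRST[C]={b,c}

FIRST(C) = ["b", "c"]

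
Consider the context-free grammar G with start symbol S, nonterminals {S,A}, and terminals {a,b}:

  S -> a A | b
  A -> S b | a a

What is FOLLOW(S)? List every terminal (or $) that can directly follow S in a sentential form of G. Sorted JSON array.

Compute FIRST by fixpoint:
iter 1:
  A via A→a a: +{a}
  S via S→a A: +{a}
  S via S→b: +{b}
  S: {a,b}  A: {a}
iter 2:
  A via A→S b: +{b}
  S: {a,b}  A: {a,b}
iter 3: (stable)
  S: {a,b}  A: {a,b}

FOLLOW sets:
initialize: $ ∈ FOLLOW(S)
[1]
  A→S b: FOLLOW(S) ⊇ FIRST(b) = {b}; new: +{b}
  S→a A: FOLLOW(A) ⊇ FOLLOW(S) ⊇ {$,b}; new: +{$,b}
  S: {$,b}  A: {$,b}
[2] (no change)
  S: {$,b}  A: {$,b}

FOLLOW(S) = ["$", "b"]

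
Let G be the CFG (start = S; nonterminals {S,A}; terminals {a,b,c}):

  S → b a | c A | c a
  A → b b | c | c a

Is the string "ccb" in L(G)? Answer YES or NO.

Convert to CNF:
  S -> T0 T2 | T1 A | T1 T2
  A -> T0 T0 | T1 T2 | c
  T0 -> b
  T1 -> c
  T2 -> a

CYK fill:
  [0..0]={A,T1}  "c"  orig:{A}
  [1..1]={A,T1}  "c"  orig:{A}
  [2..2]={T0}  "b"  orig:{}
  [0..1]={S}  "cc"
  [1..2]=∅  "cb"
  [0..2]=∅  "ccb"

S ∉ T[0,2] ⇒ NO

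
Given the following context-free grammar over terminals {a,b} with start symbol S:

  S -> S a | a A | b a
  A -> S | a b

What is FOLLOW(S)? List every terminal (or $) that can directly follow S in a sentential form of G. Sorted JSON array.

Compute FIRST by fixpoint:
iter 1:
  A via A→a b: +{a}
  S via S→a A: +{a}
  S via S→b a: +{b}
  FIRST[S]={a,b}  FIRST[A]={a}
iter 2:
  A via A→S: +{b}
  FIRST[S]={a,b}  FIRST[A]={a,b}
iter 3: done
  FIRST[S]={a,b}  FIRST[A]={a,b}

FOLLOW sets:
FOLLOW(S) := {$}
round 1:
  S→S a: FOLLOW(S) ⊇ FIRST(a) = {a}; new: +{a}
  S→a A: FOLLOW(A) ⊇ FOLLOW(S) ⊇ {$,a}; new: +{$,a}
  FOLLOW[S]={$,a}  FOLLOW[A]={$,a}
round 2: (stable)
  FOLLOW[S]={$,a}  FOLLOW[A]={$,a}

FOLLOW(S) = ["$", "a"]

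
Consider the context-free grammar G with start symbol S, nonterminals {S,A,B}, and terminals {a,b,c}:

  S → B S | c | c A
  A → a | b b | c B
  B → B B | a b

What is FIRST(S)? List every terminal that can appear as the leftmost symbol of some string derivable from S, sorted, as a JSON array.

FIRST iteration:
round 1:
  A via A→a: +{a}
  A via A→b b: +{b}
  A via A→c B: +{c}
  B via B→a b: +{a}
  S via S→B S: +{a}
  S via S→c: +{c}
  FIRST[S]={a,c}  FIRST[A]={a,b,c}  FIRST[B]={a}
round 2: done
  FIRST[S]={a,c}  FIRST[A]={a,b,c}  FIRST[B]={a}

FIRST(S) = ["a", "c"]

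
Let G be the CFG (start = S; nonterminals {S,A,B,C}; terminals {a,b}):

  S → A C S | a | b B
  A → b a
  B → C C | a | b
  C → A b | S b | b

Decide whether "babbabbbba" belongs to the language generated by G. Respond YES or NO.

CNF form of G:
  S -> A X2 | T0 B | a
  A -> T0 T1
  B -> C C | a | b
  C -> A T0 | S T0 | b
  T0 -> b
  T1 -> a
  X2 -> C S

Fill CYK table bottom-up:
  T[0,0] 'b' = {B,C,T0}  orig:{B,C}
  T[1,1] 'a' = {B,S,T1}  orig:{B,S}
  T[2,2] 'b' = {B,C,T0}  orig:{B,C}
  T[3,3] 'b' = {B,C,T0}  orig:{B,C}
  T[4,4] 'a' = {B,S,T1}  orig:{B,S}
  T[5,5] 'b' = {B,C,T0}  orig:{B,C}
  T[6,6] 'b' = {B,C,T0}  orig:{B,C}
  T[7,7] 'b' = {B,C,T0}  orig:{B,C}
  T[8,8] 'b' = {B,C,T0}  orig:{B,C}
  T[9,9] 'a' = {B,S,T1}  orig:{B,S}
  T[0,1] 'ba' = {A,S,X2}  orig:{A,S}
  T[1,2] 'ab' = {C}
  T[2,3] 'bb' = {B,S}
  T[3,4] 'ba' = {A,S,X2}  orig:{A,S}
  T[4,5] 'ab' = {C}
  T[5,6] 'bb' = {B,S}
  T[6,7] 'bb' = {B,S}
  T[7,8] 'bb' = {B,S}
  T[8,9] 'ba' = {A,S,X2}  orig:{A,S}
  T[0,2] 'bab' = {B,C}
  T[1,3] 'abb' = {B}
  T[2,4] 'bba' = {X2}  orig:{}
  T[3,5] 'bab' = {B,C}
  T[4,6] 'abb' = {B}
  T[5,7] 'bbb' = {C,S,X2}  orig:{C,S}
  T[6,8] 'bbb' = {C,S,X2}  orig:{C,S}
  T[7,9] 'bba' = {X2}  orig:{}
  T[0,3] 'babb' = {B,S}
  T[1,4] 'abba' = {X2}  orig:{}
  T[2,5] 'bbab' = {B,S}
  T[3,6] 'babb' = {B,S}
  T[4,7] 'abbb' = {X2}  orig:{}
  T[5,8] 'bbbb' = {B,C,X2}  orig:{B,C}
  T[6,9] 'bbba' = {X2}  orig:{}
  T[0,4] 'babba' = {S,X2}  orig:{S}
  T[1,5] 'abbab' = {B}
  T[2,6] 'bbabb' = {C,S,X2}  orig:{C,S}
  T[3,7] 'babbb' = {C,S,X2}  orig:{C,S}
  T[4,8] 'abbbb' = {B,X2}  orig:{B}
  T[5,9] 'bbbba' = {X2}  orig:{}
  T[0,5] 'babbab' = {B,C,S}
  T[1,6] 'abbabb' = {X2}  orig:{}
  T[2,7] 'bbabbb' = {B,C,X2}  orig:{B,C}
  T[3,8] 'babbbb' = {B,C,S,X2}  orig:{B,C,S}
  T[4,9] 'abbbba' = ∅
  T[0,6] 'babbabb' = {B,C,S,X2}  orig:{B,C,S}
  T[1,7] 'abbabbb' = {B,X2}  orig:{B}
  T[2,8] 'bbabbbb' = {B,S,X2}  orig:{B,S}
  T[3,9] 'babbbba' = {S,X2}  orig:{S}
  T[0,7] 'babbabbb' = {B,C,S,X2}  orig:{B,C,S}
  T[1,8] 'abbabbbb' = {B,X2}  orig:{B}
  T[2,9] 'bbabbbba' = {X2}  orig:{}
  T[0,8] 'babbabbbb' = {B,C,S,X2}  orig:{B,C,S}
  T[1,9] 'abbabbbba' = {X2}  orig:{}
  T[0,9] 'babbabbbba' = {S,X2}  orig:{S}

S ∈ T[0,9] ⇒ YES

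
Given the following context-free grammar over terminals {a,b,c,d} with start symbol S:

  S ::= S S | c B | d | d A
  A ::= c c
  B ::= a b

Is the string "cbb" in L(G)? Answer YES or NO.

Convert to CNF:
  S -> S S | T0 B | T3 A | d
  A -> T0 T0
  B -> T1 T2
  T0 -> c
  T1 -> a
  T2 -> b
  T3 -> d

Fill CYK table bottom-up:
  T[0,0] 'c' = {T0}  orig:{}
  T[1,1] 'b' = {T2}  orig:{}
  T[2,2] 'b' = {T2}  orig:{}
  T[0,1] 'cb' = ∅
  T[1,2] 'bb' = ∅
  T[0,2] 'cbb' = ∅

S ∉ T[0,2] ⇒ NO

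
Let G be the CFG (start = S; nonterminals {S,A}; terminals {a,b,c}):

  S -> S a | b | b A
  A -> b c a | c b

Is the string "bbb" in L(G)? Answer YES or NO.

Convert to CNF:
  S -> S T2 | T0 A | b
  A -> T0 X3 | T1 T0
  T0 -> b
  T1 -> c
  T2 -> a
  X3 -> T1 T2

CYK table (by increasing span):
  cell(0,0) b: {S,T0}  orig:{S}
  cell(1,1) b: {S,T0}  orig:{S}
  cell(2,2) b: {S,T0}  orig:{S}
  cell(0,1) bb: ∅
  cell(1,2) bb: ∅
  cell(0,2) bbb: ∅

S ∉ T[0,2] ⇒ NO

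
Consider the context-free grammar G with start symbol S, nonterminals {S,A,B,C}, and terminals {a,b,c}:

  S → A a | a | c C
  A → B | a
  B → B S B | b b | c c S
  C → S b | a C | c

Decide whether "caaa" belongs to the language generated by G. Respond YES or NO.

Convert to CNF:
  S -> A T2 | T1 C | a
  A -> B X3 | T0 T0 | T1 X4 | a
  B -> B X5 | T0 T0 | T1 X6
  C -> S T0 | T2 C | c
  T0 -> b
  T1 -> c
  T2 -> a
  X3 -> S B
  X4 -> T1 S
  X5 -> S B
  X6 -> T1 S

CYK table (by increasing span):
  cell(0,0) c: {C,T1}  orig:{C}
  cell(1,1) a: {A,S,T2}  orig:{A,S}
  cell(2,2) a: {A,S,T2}  orig:{A,S}
  cell(3,3) a: {A,S,T2}  orig:{A,S}
  cell(0,1) ca: {X4,X6}  orig:{}
  cell(1,2) aa: {S}
  cell(2,3) aa: {S}
  cell(0,2) caa: {X4,X6}  orig:{}
  cell(1,3) aaa: ∅
  cell(0,3) caaa: ∅

S ∉ T[0,3] ⇒ NO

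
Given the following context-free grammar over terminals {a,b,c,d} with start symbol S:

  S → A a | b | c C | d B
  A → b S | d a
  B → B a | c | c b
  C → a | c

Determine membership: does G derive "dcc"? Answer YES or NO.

CNF form of G:
  S -> A T2 | T1 B | T3 C | b
  A -> T0 S | T1 T2
  B -> B T2 | T3 T0 | c
  C -> a | c
  T0 -> b
  T1 -> d
  T2 -> a
  T3 -> c

CYK table (by increasing span):
  T[0,0] 'd' = {T1}  orig:{}
  T[1,1] 'c' = {B,C,T3}  orig:{B,C}
  T[2,2] 'c' = {B,C,T3}  orig:{B,C}
  T[0,1] 'dc' = {S}
  T[1,2] 'cc' = {S}
  T[0,2] 'dcc' = ∅

S ∉ T[0,2] ⇒ NO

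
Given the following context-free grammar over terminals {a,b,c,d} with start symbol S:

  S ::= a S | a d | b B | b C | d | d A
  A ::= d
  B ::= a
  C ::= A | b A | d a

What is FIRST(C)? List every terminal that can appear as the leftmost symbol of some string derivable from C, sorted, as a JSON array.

FIRST sets, iterate to fixpoint:
pass 1:
  A via A→d: +{d}
  B via B→a: +{a}
  C via C→A: +{d}
  C via C→b A: +{b}
  S via S→a S: +{a}
  S via S→b B: +{b}
  S via S→d: +{d}
  S: {a,b,d}  A: {d}  B: {a}  C: {b,d}
pass 2: (stable)
  S: {a,b,d}  A: {d}  B: {a}  C: {b,d}

FIRST(C) = ["b", "d"]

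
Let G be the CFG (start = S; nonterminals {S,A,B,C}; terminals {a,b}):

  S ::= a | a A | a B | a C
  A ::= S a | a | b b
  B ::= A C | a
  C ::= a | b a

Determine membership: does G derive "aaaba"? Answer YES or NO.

CNF form of G:
  S -> T0 A | T0 B | T0 C | a
  A -> S T0 | T1 T1 | a
  B -> A C | a
  C -> T1 T0 | a
  T0 -> a
  T1 -> b

Fill CYK table bottom-up:
  cell(0,0) a: {A,B,C,S,T0}  orig:{A,B,C,S}
  cell(1,1) a: {A,B,C,S,T0}  orig:{A,B,C,S}
  cell(2,2) a: {A,B,C,S,T0}  orig:{A,B,C,S}
  cell(3,3) b: {T1}  orig:{}
  cell(4,4) a: {A,B,C,S,T0}  orig:{A,B,C,S}
  cell(0,1) aa: {A,B,S}
  cell(1,2) aa: {A,B,S}
  cell(2,3) ab: ∅
  cell(3,4) ba: {C}
  cell(0,2) aaa: {A,B,S}
  cell(1,3) aab: ∅
  cell(2,4) aba: {B,S}
  cell(0,3) aaab: ∅
  cell(1,4) aaba: {B,S}
  cell(0,4) aaaba: {B,S}

S ∈ T[0,4] ⇒ YES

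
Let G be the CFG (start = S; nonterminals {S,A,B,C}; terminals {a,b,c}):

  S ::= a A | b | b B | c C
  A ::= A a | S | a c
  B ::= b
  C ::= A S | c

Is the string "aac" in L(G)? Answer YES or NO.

CNF form of G:
  S -> T0 A | T1 C | T2 B | b
  A -> A T0 | T0 A | T0 T1 | T1 C | T2 B | b
  B -> b
  C -> A S | c
  T0 -> a
  T1 -> c
  T2 -> b

Fill CYK table bottom-up:
  [0..0]={T0}  "a"  orig:{}
  [1..1]={T0}  "a"  orig:{}
  [2..2]={C,T1}  "c"  orig:{C}
  [0..1]=∅  "aa"
  [1..2]={A}  "ac"
  [0..2]={A,S}  "aac"

S ∈ T[0,2] ⇒ YES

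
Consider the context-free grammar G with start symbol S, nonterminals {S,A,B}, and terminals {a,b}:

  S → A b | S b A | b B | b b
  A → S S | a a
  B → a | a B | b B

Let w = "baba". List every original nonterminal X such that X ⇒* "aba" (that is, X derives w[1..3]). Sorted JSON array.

Convert to CNF:
  S -> A T1 | S X2 | T1 B | T1 T1
  A -> S S | T0 T0
  B -> T0 B | T1 B | a
  T0 -> a
  T1 -> b
  X2 -> T1 A

CYK fill, restricted to cells inside w[1..3]:
  cell(1,1) a: {B,T0}  orig:{B}
  cell(2,2) b: {T1}  orig:{}
  cell(3,3) a: {B,T0}  orig:{B}
  cell(1,2) ab: ∅
  cell(2,3) ba: {B,S}
  cell(1,3) aba: {B}

Original NTs in T[1,3] deriving "aba": ["B"]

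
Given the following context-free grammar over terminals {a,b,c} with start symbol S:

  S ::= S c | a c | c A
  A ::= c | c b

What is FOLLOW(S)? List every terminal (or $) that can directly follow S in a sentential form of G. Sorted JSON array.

FIRST sets, iterate to fixpoint:
pass 1:
  A via A→c: +{c}
  S via S→a c: +{a}
  S via S→c A: +{c}
  S: {a,c}  A: {c}
pass 2: — fixpoint
  S: {a,c}  A: {c}

Compute FOLLOW by fixpoint:
seed FOLLOW(S) with $
iter 1:
  S→S c: FOLLOW(S) ⊇ FIRST(c) = {c}; new: +{c}
  S→c A: FOLLOW(A) ⊇ FOLLOW(S) ⊇ {$,c}; new: +{$,c}
  S: {$,c}  A: {$,c}
iter 2: (no change)
  S: {$,c}  A: {$,c}

FOLLOW(S) = ["$", "c"]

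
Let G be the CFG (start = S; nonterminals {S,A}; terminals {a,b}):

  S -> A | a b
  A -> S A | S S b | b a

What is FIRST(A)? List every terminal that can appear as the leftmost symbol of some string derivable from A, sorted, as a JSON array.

FIRST sets, iterate to fixpoint:
pass 1:
  A via A→b a: +{b}
  S via S→A: +{b}
  S via S→a b: +{a}
  FIRST[S]={a,b}  FIRST[A]={b}
pass 2:
  A via A→S A: +{a}
  FIRST[S]={a,b}  FIRST[A]={a,b}
pass 3: (stable)
  FIRST[S]={a,b}  FIRST[A]={a,b}

FIRST(A) = ["a", "b"]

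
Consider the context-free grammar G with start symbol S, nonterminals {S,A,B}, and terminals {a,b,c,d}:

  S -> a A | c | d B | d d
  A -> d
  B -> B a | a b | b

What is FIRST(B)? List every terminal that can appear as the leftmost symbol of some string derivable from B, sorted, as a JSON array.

FIRST sets, iterate to fixpoint:
round 1:
  A via A→d: +{d}
  B via B→a b: +{a}
  B via B→b: +{b}
  S via S→a A: +{a}
  S via S→c: +{c}
  S via S→d B: +{d}
  FIRST[S]={a,c,d}  FIRST[A]={d}  FIRST[B]={a,b}
round 2: (no change)
  FIRST[S]={a,c,d}  FIRST[A]={d}  FIRST[B]={a,b}

FIRST(B) = ["a", "b"]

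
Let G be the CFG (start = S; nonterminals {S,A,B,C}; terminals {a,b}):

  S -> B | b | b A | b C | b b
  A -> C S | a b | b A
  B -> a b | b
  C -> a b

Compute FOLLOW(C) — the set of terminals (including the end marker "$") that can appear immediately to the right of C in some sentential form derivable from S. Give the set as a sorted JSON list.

FIRST iteration:
pass 1:
  A via A→a b: +{a}
  A via A→b A: +{b}
  B via B→a b: +{a}
  B via B→b: +{b}
  C via C→a b: +{a}
  S via S→B: +{a,b}
  FIRST(S)={a,b}  FIRST(A)={a,b}  FIRST(B)={a,b}  FIRST(C)={a}
pass 2: (no change)
  FIRST(S)={a,b}  FIRST(A)={a,b}  FIRST(B)={a,b}  FIRST(C)={a}

FOLLOW sets:
FOLLOW(S) := {$}
iter 1:
  A→C S: FOLLOW(C) ⊇ FIRST(S) = {a,b}; new: +{a,b}
  S→B: FOLLOW(B) ⊇ FOLLOW(S) ⊇ {$}; new: +{$}
  S→b A: FOLLOW(A) ⊇ FOLLOW(S) ⊇ {$}; new: +{$}
  S→b C: FOLLOW(C) ⊇ FOLLOW(S) ⊇ {$}; new: +{$}
  FOLLOW(S)={$}  FOLLOW(A)={$}  FOLLOW(B)={$}  FOLLOW(C)={$,a,b}
iter 2: — fixpoint
  FOLLOW(S)={$}  FOLLOW(A)={$}  FOLLOW(B)={$}  FOLLOW(C)={$,a,b}

FOLLOW(C) = ["$", "a", "b"]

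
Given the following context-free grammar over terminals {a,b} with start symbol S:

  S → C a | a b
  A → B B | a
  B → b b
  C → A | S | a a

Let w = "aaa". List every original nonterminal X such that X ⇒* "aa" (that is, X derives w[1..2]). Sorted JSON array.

Convert to CNF:
  S -> C T1 | T1 T0
  A -> B B | a
  B -> T0 T0
  C -> B B | C T1 | T1 T0 | T1 T1 | a
  T0 -> b
  T1 -> a

CYK table (by increasing span), restricted to cells inside w[1..2]:
  [1..1]={A,C,T1}  "a"  orig:{A,C}
  [2..2]={A,C,T1}  "a"  orig:{A,C}
  [1..2]={C,S}  "aa"

Original NTs in T[1,2] deriving "aa": ["C", "S"]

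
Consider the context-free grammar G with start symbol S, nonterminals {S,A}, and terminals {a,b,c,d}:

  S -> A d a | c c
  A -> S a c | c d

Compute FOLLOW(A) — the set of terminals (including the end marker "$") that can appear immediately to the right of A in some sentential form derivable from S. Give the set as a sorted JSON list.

FIRST iteration:
pass 1:
  A via A→c d: +{c}
  S via S→A d a: +{c}
  S: {c}  A: {c}
pass 2: — fixpoint
  S: {c}  A: {c}

FOLLOW iteration:
FOLLOW(S) := {$}
iter 1:
  A→S a c: FOLLOW(S) ⊇ FIRST(a) = {a}; new: +{a}
  S→A d a: FOLLOW(A) ⊇ FIRST(d) = {d}; new: +{d}
  FOLLOW[S]={$,a}  FOLLOW[A]={d}
iter 2: done
  FOLLOW[S]={$,a}  FOLLOW[A]={d}

FOLLOW(A) = ["d"]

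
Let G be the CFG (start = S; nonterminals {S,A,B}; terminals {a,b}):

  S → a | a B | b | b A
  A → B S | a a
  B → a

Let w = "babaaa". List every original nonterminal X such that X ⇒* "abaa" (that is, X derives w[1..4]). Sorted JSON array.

Convert to CNF:
  S -> T0 B | T1 A | a | b
  A -> B S | T0 T0
  B -> a
  T0 -> a
  T1 -> b

CYK table (by increasing span), restricted to cells inside w[1..4]:
  [1..1]={B,S,T0}  "a"  orig:{B,S}
  [2..2]={S,T1}  "b"  orig:{S}
  [3..3]={B,S,T0}  "a"  orig:{B,S}
  [4..4]={B,S,T0}  "a"  orig:{B,S}
  [1..2]={A}  "ab"
  [2..3]=∅  "ba"
  [3..4]={A,S}  "aa"
  [1..3]=∅  "aba"
  [2..4]={S}  "baa"
  [1..4]={A}  "abaa"

Original NTs in T[1,4] deriving "abaa": ["A"]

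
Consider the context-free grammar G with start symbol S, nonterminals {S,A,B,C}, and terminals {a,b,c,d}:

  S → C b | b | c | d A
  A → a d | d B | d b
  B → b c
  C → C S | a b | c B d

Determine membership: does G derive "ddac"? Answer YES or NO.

Convert to CNF:
  S -> C T2 | T1 A | b | c
  A -> T0 T1 | T1 B | T1 T2
  B -> T2 T3
  C -> C S | T0 T2 | T3 X4
  T0 -> a
  T1 -> d
  T2 -> b
  T3 -> c
  X4 -> B T1

CYK fill:
  cell(0,0) d: {T1}  orig:{}
  cell(1,1) d: {T1}  orig:{}
  cell(2,2) a: {T0}  orig:{}
  cell(3,3) c: {S,T3}  orig:{S}
  cell(0,1) dd: ∅
  cell(1,2) da: ∅
  cell(2,3) ac: ∅
  cell(0,2) dda: ∅
  cell(1,3) dac: ∅
  cell(0,3) ddac: ∅

S ∉ T[0,3] ⇒ NO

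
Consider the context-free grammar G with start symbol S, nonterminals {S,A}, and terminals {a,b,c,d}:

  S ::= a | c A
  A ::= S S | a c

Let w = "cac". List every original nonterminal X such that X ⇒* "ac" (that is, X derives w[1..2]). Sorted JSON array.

CNF form of G:
  S -> T1 A | a
  A -> S S | T0 T1
  T0 -> a
  T1 -> c

Fill CYK table bottom-up, restricted to cells inside w[1..2]:
  T[1,1] 'a' = {S,T0}  orig:{S}
  T[2,2] 'c' = {T1}  orig:{}
  T[1,2] 'ac' = {A}

Original NTs in T[1,2] deriving "ac": ["A"]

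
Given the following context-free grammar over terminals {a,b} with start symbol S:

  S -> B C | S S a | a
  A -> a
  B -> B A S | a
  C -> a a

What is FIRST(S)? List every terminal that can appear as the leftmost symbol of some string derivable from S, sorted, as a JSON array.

FIRST iteration:
pass 1:
  A via A→a: +{a}
  B via B→a: +{a}
  C via C→a a: +{a}
  S via S→B C: +{a}
  FIRST(S)={a}  FIRST(A)={a}  FIRST(B)={a}  FIRST(C)={a}
pass 2: (no change)
  FIRST(S)={a}  FIRST(A)={a}  FIRST(B)={a}  FIRST(C)={a}

FIRST(S) = ["a"]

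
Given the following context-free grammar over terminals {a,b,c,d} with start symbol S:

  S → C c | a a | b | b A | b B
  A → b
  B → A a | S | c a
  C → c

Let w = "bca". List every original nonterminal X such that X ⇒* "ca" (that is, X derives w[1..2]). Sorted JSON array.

CNF form of G:
  S -> C T1 | T0 T0 | T2 A | T2 B | b
  A -> b
  B -> A T0 | C T1 | T0 T0 | T1 T0 | T2 A | T2 B | b
  C -> c
  T0 -> a
  T1 -> c
  T2 -> b

CYK table (by increasing span), restricted to cells inside w[1..2]:
  T[1,1] 'c' = {C,T1}  orig:{C}
  T[2,2] 'a' = {T0}  orig:{}
  T[1,2] 'ca' = {B}

Original NTs in T[1,2] deriving "ca": ["B"]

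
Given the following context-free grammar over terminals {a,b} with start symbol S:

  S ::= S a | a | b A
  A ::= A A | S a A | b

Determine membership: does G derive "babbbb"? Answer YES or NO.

Convert to CNF:
  S -> S T0 | T1 A | a
  A -> A A | S X2 | b
  T0 -> a
  T1 -> b
  X2 -> T0 A

Fill CYK table bottom-up:
  [0..0]={A,T1}  "b"  orig:{A}
  [1..1]={S,T0}  "a"  orig:{S}
  [2..2]={A,T1}  "b"  orig:{A}
  [3..3]={A,T1}  "b"  orig:{A}
  [4..4]={A,T1}  "b"  orig:{A}
  [5..5]={A,T1}  "b"  orig:{A}
  [0..1]=∅  "ba"
  [1..2]={X2}  "ab"  orig:{}
  [2..3]={A,S}  "bb"
  [3..4]={A,S}  "bb"
  [4..5]={A,S}  "bb"
  [0..2]=∅  "bab"
  [1..3]={X2}  "abb"  orig:{}
  [2..4]={A,S}  "bbb"
  [3..5]={A,S}  "bbb"
  [0..3]=∅  "babb"
  [1..4]={X2}  "abbb"  orig:{}
  [2..5]={A,S}  "bbbb"
  [0..4]=∅  "babbb"
  [1..5]={X2}  "abbbb"  orig:{}
  [0..5]=∅  "babbbb"

S ∉ T[0,5] ⇒ NO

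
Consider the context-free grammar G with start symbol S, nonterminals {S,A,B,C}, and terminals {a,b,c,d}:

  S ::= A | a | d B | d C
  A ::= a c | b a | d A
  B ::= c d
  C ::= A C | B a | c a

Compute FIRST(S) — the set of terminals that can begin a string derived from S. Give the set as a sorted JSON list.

FIRST sets, iterate to fixpoint:
round 1:
  A via A→a c: +{a}
  A via A→b a: +{b}
  A via A→d A: +{d}
  B via B→c d: +{c}
  C via C→A C: +{a,b,d}
  C via C→B a: +{c}
  S via S→A: +{a,b,d}
  S: {a,b,d}  A: {a,b,d}  B: {c}  C: {a,b,c,d}
round 2: — fixpoint
  S: {a,b,d}  A: {a,b,d}  B: {c}  C: {a,b,c,d}

FIRST(S) = ["a", "b", "d"]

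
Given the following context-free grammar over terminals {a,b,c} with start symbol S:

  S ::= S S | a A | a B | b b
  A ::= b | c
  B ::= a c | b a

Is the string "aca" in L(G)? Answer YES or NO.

CNF form of G:
  S -> S S | T0 A | T0 B | T2 T2
  A -> b | c
  B -> T0 T1 | T2 T0
  T0 -> a
  T1 -> c
  T2 -> b

Fill CYK table bottom-up:
  T[0,0] 'a' = {T0}  orig:{}
  T[1,1] 'c' = {A,T1}  orig:{A}
  T[2,2] 'a' = {T0}  orig:{}
  T[0,1] 'ac' = {B,S}
  T[1,2] 'ca' = ∅
  T[0,2] 'aca' = ∅

S ∉ T[0,2] ⇒ NO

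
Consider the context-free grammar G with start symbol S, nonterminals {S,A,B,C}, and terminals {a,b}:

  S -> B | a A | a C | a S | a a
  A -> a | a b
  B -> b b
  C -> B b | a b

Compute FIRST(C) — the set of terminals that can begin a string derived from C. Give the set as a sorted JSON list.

Compute FIRST by fixpoint:
[1]
  A via A→a: +{a}
  B via B→b b: +{b}
  C via C→B b: +{b}
  C via C→a b: +{a}
  S via S→B: +{b}
  S via S→a A: +{a}
  FIRST(S)={a,b}  FIRST(A)={a}  FIRST(B)={b}  FIRST(C)={a,b}
[2] (no change)
  FIRST(S)={a,b}  FIRST(A)={a}  FIRST(B)={b}  FIRST(C)={a,b}

FIRST(C) = ["a", "b"]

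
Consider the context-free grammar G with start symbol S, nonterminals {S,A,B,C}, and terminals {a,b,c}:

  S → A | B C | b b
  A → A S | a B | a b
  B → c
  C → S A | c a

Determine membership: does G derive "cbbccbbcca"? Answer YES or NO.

CNF form of G:
  S -> A S | B C | T0 B | T0 T1 | T1 T1
  A -> A S | T0 B | T0 T1
  B -> c
  C -> S A | T2 T0
  T0 -> a
  T1 -> b
  T2 -> c

CYK fill:
  T[0,0] 'c' = {B,T2}  orig:{B}
  T[1,1] 'b' = {T1}  orig:{}
  T[2,2] 'b' = {T1}  orig:{}
  T[3,3] 'c' = {B,T2}  orig:{B}
  T[4,4] 'c' = {B,T2}  orig:{B}
  T[5,5] 'b' = {T1}  orig:{}
  T[6,6] 'b' = {T1}  orig:{}
  T[7,7] 'c' = {B,T2}  orig:{B}
  T[8,8] 'c' = {B,T2}  orig:{B}
  T[9,9] 'a' = {T0}  orig:{}
  T[0,1] 'cb' = ∅
  T[1,2] 'bb' = {S}
  T[2,3] 'bc' = ∅
  T[3,4] 'cc' = ∅
  T[4,5] 'cb' = ∅
  T[5,6] 'bb' = {S}
  T[6,7] 'bc' = ∅
  T[7,8] 'cc' = ∅
  T[8,9] 'ca' = {C}
  T[0,2] 'cbb' = ∅
  T[1,3] 'bbc' = ∅
  T[2,4] 'bcc' = ∅
  T[3,5] 'ccb' = ∅
  T[4,6] 'cbb' = ∅
  T[5,7] 'bbc' = ∅
  T[6,8] 'bcc' = ∅
  T[7,9] 'cca' = {S}
  T[0,3] 'cbbc' = ∅
  T[1,4] 'bbcc' = ∅
  T[2,5] 'bccb' = ∅
  T[3,6] 'ccbb' = ∅
  T[4,7] 'cbbc' = ∅
  T[5,8] 'bbcc' = ∅
  T[6,9] 'bcca' = ∅
  T[0,4] 'cbbcc' = ∅
  T[1,5] 'bbccb' = ∅
  T[2,6] 'bccbb' = ∅
  T[3,7] 'ccbbc' = ∅
  T[4,8] 'cbbcc' = ∅
  T[5,9] 'bbcca' = ∅
  T[0,5] 'cbbccb' = ∅
  T[1,6] 'bbccbb' = ∅
  T[2,7] 'bccbbc' = ∅
  T[3,8] 'ccbbcc' = ∅
  T[4,9] 'cbbcca' = ∅
  T[0,6] 'cbbccbb' = ∅
  T[1,7] 'bbccbbc' = ∅
  T[2,8] 'bccbbcc' = ∅
  T[3,9] 'ccbbcca' = ∅
  T[0,7] 'cbbccbbc' = ∅
  T[1,8] 'bbccbbcc' = ∅
  T[2,9] 'bccbbcca' = ∅
  T[0,8] 'cbbccbbcc' = ∅
  T[1,9] 'bbccbbcca' = ∅
  T[0,9] 'cbbccbbcca' = ∅

S ∉ T[0,9] ⇒ NO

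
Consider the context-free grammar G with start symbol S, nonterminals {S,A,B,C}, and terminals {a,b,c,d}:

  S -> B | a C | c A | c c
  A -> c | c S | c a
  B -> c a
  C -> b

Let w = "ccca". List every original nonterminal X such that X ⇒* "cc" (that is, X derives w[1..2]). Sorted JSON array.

CNF form of G:
  S -> T0 A | T0 T0 | T0 T1 | T1 C
  A -> T0 S | T0 T1 | c
  B -> T0 T1
  C -> b
  T0 -> c
  T1 -> a

Fill CYK table bottom-up (cells [i..j] with 1 ≤ i ≤ j ≤ 2 only):
  cell(1,1) c: {A,T0}  orig:{A}
  cell(2,2) c: {A,T0}  orig:{A}
  cell(1,2) cc: {S}

Original NTs in T[1,2] deriving "cc": ["S"]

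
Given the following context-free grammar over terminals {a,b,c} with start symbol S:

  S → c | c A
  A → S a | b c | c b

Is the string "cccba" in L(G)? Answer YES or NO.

CNF form of G:
  S -> T2 A | c
  A -> S T0 | T1 T2 | T2 T1
  T0 -> a
  T1 -> b
  T2 -> c

CYK fill:
  T[0,0] 'c' = {S,T2}  orig:{S}
  T[1,1] 'c' = {S,T2}  orig:{S}
  T[2,2] 'c' = {S,T2}  orig:{S}
  T[3,3] 'b' = {T1}  orig:{}
  T[4,4] 'a' = {T0}  orig:{}
  T[0,1] 'cc' = ∅
  T[1,2] 'cc' = ∅
  T[2,3] 'cb' = {A}
  T[3,4] 'ba' = ∅
  T[0,2] 'ccc' = ∅
  T[1,3] 'ccb' = {S}
  T[2,4] 'cba' = ∅
  T[0,3] 'cccb' = ∅
  T[1,4] 'ccba' = {A}
  T[0,4] 'cccba' = {S}

S ∈ T[0,4] ⇒ YES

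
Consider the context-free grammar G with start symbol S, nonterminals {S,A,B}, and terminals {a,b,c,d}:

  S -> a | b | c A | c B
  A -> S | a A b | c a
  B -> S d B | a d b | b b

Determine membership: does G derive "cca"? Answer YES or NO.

CNF form of G:
  S -> T2 A | T2 B | a | b
  A -> T0 X4 | T2 A | T2 B | T2 T0 | a | b
  B -> S X5 | T0 X6 | T1 T1
  T0 -> a
  T1 -> b
  T2 -> c
  T3 -> d
  X4 -> A T1
  X5 -> T3 B
  X6 -> T3 T1

Fill CYK table bottom-up:
  cell(0,0) c: {T2}  orig:{}
  cell(1,1) c: {T2}  orig:{}
  cell(2,2) a: {A,S,T0}  orig:{A,S}
  cell(0,1) cc: ∅
  cell(1,2) ca: {A,S}
  cell(0,2) cca: {A,S}

S ∈ T[0,2] ⇒ YES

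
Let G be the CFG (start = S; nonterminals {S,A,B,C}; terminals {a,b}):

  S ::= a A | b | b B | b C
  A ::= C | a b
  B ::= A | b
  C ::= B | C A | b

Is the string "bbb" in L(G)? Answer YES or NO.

CNF form of G:
  S -> T0 A | T1 B | T1 C | b
  A -> C A | T0 T1 | b
  B -> C A | T0 T1 | b
  C -> C A | T0 T1 | b
  T0 -> a
  T1 -> b

CYK fill:
  cell(0,0) b: {A,B,C,S,T1}  orig:{A,B,C,S}
  cell(1,1) b: {A,B,C,S,T1}  orig:{A,B,C,S}
  cell(2,2) b: {A,B,C,S,T1}  orig:{A,B,C,S}
  cell(0,1) bb: {A,B,C,S}
  cell(1,2) bb: {A,B,C,S}
  cell(0,2) bbb: {A,B,C,S}

S ∈ T[0,2] ⇒ YES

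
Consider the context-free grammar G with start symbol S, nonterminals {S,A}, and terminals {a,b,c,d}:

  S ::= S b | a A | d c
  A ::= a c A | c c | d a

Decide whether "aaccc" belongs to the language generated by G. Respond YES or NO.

CNF form of G:
  S -> S T3 | T0 A | T2 T1
  A -> T0 X4 | T1 T1 | T2 T0
  T0 -> a
  T1 -> c
  T2 -> d
  T3 -> b
  X4 -> T1 A

CYK fill:
  T[0,0] 'a' = {T0}  orig:{}
  T[1,1] 'a' = {T0}  orig:{}
  T[2,2] 'c' = {T1}  orig:{}
  T[3,3] 'c' = {T1}  orig:{}
  T[4,4] 'c' = {T1}  orig:{}
  T[0,1] 'aa' = ∅
  T[1,2] 'ac' = ∅
  T[2,3] 'cc' = {A}
  T[3,4] 'cc' = {A}
  T[0,2] 'aac' = ∅
  T[1,3] 'acc' = {S}
  T[2,4] 'ccc' = {X4}  orig:{}
  T[0,3] 'aacc' = ∅
  T[1,4] 'accc' = {A}
  T[0,4] 'aaccc' = {S}

S ∈ T[0,4] ⇒ YES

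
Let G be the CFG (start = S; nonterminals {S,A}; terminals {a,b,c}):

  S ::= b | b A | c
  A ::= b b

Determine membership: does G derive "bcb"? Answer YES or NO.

Convert to CNF:
  S -> T0 A | b | c
  A -> T0 T0
  T0 -> b

CYK table (by increasing span):
  cell(0,0) b: {S,T0}  orig:{S}
  cell(1,1) c: {S}
  cell(2,2) b: {S,T0}  orig:{S}
  cell(0,1) bc: ∅
  cell(1,2) cb: ∅
  cell(0,2) bcb: ∅

S ∉ T[0,2] ⇒ NO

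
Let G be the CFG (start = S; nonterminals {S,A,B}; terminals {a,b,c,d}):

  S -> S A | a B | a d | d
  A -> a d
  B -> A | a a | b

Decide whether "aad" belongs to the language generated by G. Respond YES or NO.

Convert to CNF:
  S -> S A | T0 B | T0 T1 | d
  A -> T0 T1
  B -> T0 T0 | T0 T1 | b
  T0 -> a
  T1 -> d

Fill CYK table bottom-up:
  [0..0]={T0}  "a"  orig:{}
  [1..1]={T0}  "a"  orig:{}
  [2..2]={S,T1}  "d"  orig:{S}
  [0..1]={B}  "aa"
  [1..2]={A,B,S}  "ad"
  [0..2]={S}  "aad"

S ∈ T[0,2] ⇒ YES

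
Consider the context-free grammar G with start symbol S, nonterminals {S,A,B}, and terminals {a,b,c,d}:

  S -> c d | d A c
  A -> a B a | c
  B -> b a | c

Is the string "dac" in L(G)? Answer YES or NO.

CNF form of G:
  S -> T2 T3 | T3 X5
  A -> T0 X4 | c
  B -> T1 T0 | c
  T0 -> a
  T1 -> b
  T2 -> c
  T3 -> d
  X4 -> B T0
  X5 -> A T2

CYK table (by increasing span):
  cell(0,0) d: {T3}  orig:{}
  cell(1,1) a: {T0}  orig:{}
  cell(2,2) c: {A,B,T2}  orig:{A,B}
  cell(0,1) da: ∅
  cell(1,2) ac: ∅
  cell(0,2) dac: ∅

S ∉ T[0,2] ⇒ NO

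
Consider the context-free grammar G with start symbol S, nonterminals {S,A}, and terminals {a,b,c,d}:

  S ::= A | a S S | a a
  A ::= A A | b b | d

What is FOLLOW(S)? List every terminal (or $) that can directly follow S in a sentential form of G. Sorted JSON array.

FIRST iteration:
iter 1:
  A via A→b b: +{b}
  A via A→d: +{d}
  S via S→A: +{b,d}
  S via S→a S S: +{a}
  FIRST(S)={a,b,d}  FIRST(A)={b,d}
iter 2: done
  FIRST(S)={a,b,d}  FIRST(A)={b,d}

Compute FOLLOW by fixpoint:
initialize: $ ∈ FOLLOW(S)
iter 1:
  A→A A: FOLLOW(A) ⊇ FIRST(A) = {b,d}; new: +{b,d}
  S→A: FOLLOW(A) ⊇ FOLLOW(S) ⊇ {$}; new: +{$}
  S→a S S: FOLLOW(S) ⊇ FIRST(S) = {a,b,d}; new: +{a,b,d}
  FOLLOW(S)={$,a,b,d}  FOLLOW(A)={$,b,d}
iter 2:
  S→A: FOLLOW(A) ⊇ FOLLOW(S) ⊇ {$,a,b,d}; new: +{a}
  FOLLOW(S)={$,a,b,d}  FOLLOW(A)={$,a,b,d}
iter 3: (no change)
  FOLLOW(S)={$,a,b,d}  FOLLOW(A)={$,a,b,d}

FOLLOW(S) = ["$", "a", "b", "d"]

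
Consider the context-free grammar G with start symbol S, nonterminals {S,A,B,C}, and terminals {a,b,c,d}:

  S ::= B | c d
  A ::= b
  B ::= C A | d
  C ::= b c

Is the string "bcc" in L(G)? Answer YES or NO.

CNF form of G:
  S -> C A | T1 T2 | d
  A -> b
  B -> C A | d
  C -> T0 T1
  T0 -> b
  T1 -> c
  T2 -> d

CYK table (by increasing span):
  [0..0]={A,T0}  "b"  orig:{A}
  [1..1]={T1}  "c"  orig:{}
  [2..2]={T1}  "c"  orig:{}
  [0..1]={C}  "bc"
  [1..2]=∅  "cc"
  [0..2]=∅  "bcc"

S ∉ T[0,2] ⇒ NO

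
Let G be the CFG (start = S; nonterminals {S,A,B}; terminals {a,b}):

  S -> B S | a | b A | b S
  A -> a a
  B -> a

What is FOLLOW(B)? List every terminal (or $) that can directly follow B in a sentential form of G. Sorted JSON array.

FIRST iteration:
pass 1:
  A via A→a a: +{a}
  B via B→a: +{a}
  S via S→B S: +{a}
  S via S→b A: +{b}
  S: {a,b}  A: {a}  B: {a}
pass 2: (no change)
  S: {a,b}  A: {a}  B: {a}

FOLLOW sets:
seed FOLLOW(S) with $
round 1:
  S→B S: FOLLOW(B) ⊇ FIRST(S) = {a,b}; new: +{a,b}
  S→b A: FOLLOW(A) ⊇ FOLLOW(S) ⊇ {$}; new: +{$}
  S: {$}  A: {$}  B: {a,b}
round 2: (no change)
  S: {$}  A: {$}  B: {a,b}

FOLLOW(B) = ["a", "b"]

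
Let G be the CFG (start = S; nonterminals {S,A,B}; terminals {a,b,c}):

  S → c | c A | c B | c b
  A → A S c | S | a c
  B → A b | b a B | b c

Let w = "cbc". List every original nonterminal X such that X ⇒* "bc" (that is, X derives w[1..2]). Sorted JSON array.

CNF form of G:
  S -> T0 A | T0 B | T0 T2 | c
  A -> A X3 | T0 A | T0 B | T0 T2 | T1 T0 | c
  B -> A T2 | T2 T0 | T2 X4
  T0 -> c
  T1 -> a
  T2 -> b
  X3 -> S T0
  X4 -> T1 B

CYK fill, restricted to cells inside w[1..2]:
  [1..1]={T2}  "b"  orig:{}
  [2..2]={A,S,T0}  "c"  orig:{A,S}
  [1..2]={B}  "bc"

Original NTs in T[1,2] deriving "bc": ["B"]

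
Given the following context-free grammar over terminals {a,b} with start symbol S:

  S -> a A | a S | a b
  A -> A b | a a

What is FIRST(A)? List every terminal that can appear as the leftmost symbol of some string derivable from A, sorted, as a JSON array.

Compute FIRST by fixpoint:
pass 1:
  A via A→a a: +{a}
  S via S→a A: +{a}
  FIRST[S]={a}  FIRST[A]={a}
pass 2: (no change)
  FIRST[S]={a}  FIRST[A]={a}

FIRST(A) = ["a"]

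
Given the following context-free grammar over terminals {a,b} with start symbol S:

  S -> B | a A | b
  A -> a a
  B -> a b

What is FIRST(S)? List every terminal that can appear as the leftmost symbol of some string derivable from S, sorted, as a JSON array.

FIRST sets, iterate to fixpoint:
iter 1:
  A via A→a a: +{a}
  B via B→a b: +{a}
  S via S→B: +{a}
  S via S→b: +{b}
  S: {a,b}  A: {a}  B: {a}
iter 2: done
  S: {a,b}  A: {a}  B: {a}

FIRST(S) = ["a", "b"]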